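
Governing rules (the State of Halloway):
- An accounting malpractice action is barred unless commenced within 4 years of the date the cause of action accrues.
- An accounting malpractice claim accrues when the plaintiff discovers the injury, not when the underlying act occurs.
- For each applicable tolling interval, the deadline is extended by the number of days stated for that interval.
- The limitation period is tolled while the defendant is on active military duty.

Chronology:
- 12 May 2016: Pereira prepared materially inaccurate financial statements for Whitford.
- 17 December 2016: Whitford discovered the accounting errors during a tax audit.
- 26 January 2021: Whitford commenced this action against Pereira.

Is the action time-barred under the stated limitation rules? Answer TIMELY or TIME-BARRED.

Under the discovery rule, the claim accrued on 17 December 2016, when Whitford discovered the injury — not on the 12 May 2016 date of the underlying act.
Adding the 4 years base period to 17 December 2016 gives a deadline of 17 December 2020, before any tolling.
The 26 January 2021 filing falls after the 17 December 2020 deadline; the claim is time-barred.

TIME-BARRED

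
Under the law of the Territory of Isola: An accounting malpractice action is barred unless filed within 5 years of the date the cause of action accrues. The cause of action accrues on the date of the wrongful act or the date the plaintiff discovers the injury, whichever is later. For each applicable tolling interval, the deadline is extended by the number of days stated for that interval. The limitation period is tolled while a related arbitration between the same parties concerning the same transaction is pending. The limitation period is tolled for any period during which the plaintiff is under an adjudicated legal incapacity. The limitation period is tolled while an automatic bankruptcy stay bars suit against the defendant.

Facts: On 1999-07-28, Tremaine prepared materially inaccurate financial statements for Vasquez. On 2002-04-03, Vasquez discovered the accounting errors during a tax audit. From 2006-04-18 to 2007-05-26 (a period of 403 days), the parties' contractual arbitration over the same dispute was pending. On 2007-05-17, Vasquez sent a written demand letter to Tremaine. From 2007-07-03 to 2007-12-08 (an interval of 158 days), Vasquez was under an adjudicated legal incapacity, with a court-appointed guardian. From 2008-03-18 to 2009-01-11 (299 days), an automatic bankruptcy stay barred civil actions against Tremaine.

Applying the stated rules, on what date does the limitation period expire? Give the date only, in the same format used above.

2009-08-10

Taking the later of the act (1999-07-28) and discovery (2002-04-03), the claim accrued on 2002-04-03.
5 years from 2002-04-03 is 2007-04-03.
Because the pending related arbitration ran from 2006-04-18 to 2007-05-26, the deadline is extended by 403 days to 2008-05-10.
Because the plaintiff's legal incapacity ran from 2007-07-03 to 2007-12-08, the deadline is extended by 158 days to 2008-10-15.
The automatic bankruptcy stay from 2008-03-18 to 2009-01-11 tolled the period for 299 days, extending the deadline to 2009-08-10.
Nothing else in the chronology tolls or restarts the period.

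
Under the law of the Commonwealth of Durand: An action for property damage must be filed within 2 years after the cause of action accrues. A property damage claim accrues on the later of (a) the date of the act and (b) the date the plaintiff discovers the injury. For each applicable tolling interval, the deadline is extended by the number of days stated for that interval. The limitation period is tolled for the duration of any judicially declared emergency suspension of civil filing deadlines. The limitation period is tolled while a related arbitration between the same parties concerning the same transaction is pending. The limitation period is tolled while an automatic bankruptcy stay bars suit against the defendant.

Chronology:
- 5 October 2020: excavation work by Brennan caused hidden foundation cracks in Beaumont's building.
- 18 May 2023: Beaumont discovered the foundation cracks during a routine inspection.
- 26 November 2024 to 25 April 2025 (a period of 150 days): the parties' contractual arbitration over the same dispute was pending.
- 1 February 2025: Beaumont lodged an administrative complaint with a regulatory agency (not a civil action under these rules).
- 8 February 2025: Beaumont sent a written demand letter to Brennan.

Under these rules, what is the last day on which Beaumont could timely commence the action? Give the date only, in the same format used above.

Taking the later of the act (5 October 2020) and discovery (18 May 2023), the claim accrued on 18 May 2023.
The untolled deadline — 2 years after 18 May 2023 — is 18 May 2025.
Because the pending related arbitration ran from 26 November 2024 to 25 April 2025, the deadline is extended by 150 days to 15 October 2025.
The other events in the timeline have no effect on the limitation period under the stated rules.

15 October 2025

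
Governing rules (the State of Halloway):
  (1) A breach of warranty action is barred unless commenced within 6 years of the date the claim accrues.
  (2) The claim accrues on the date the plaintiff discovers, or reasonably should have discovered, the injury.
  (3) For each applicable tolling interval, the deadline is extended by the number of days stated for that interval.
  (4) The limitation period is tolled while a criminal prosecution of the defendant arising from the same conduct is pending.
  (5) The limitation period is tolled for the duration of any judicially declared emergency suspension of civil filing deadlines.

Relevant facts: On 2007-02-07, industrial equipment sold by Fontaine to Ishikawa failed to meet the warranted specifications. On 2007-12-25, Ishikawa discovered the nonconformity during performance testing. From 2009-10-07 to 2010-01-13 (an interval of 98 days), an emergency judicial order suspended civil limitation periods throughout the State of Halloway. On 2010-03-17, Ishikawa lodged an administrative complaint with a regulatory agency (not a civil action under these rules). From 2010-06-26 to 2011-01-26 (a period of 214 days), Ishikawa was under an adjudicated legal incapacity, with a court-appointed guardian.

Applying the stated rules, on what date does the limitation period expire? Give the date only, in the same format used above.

2014-04-02

Accrual is tied to discovery, so the period began on 2007-12-25 rather than on 2007-02-07 when the act occurred.
The untolled deadline — 6 years after 2007-12-25 — is 2013-12-25.
The period was tolled for 98 days by the emergency suspension of filing deadlines (2009-10-07 to 2010-01-13), pushing the deadline to 2014-04-02.
The plaintiff's legal incapacity from 2010-06-26 to 2011-01-26 does not toll the period, because no stated rule makes the plaintiff's incapacity a tolling event.
The other events in the timeline have no effect on the limitation period under the stated rules.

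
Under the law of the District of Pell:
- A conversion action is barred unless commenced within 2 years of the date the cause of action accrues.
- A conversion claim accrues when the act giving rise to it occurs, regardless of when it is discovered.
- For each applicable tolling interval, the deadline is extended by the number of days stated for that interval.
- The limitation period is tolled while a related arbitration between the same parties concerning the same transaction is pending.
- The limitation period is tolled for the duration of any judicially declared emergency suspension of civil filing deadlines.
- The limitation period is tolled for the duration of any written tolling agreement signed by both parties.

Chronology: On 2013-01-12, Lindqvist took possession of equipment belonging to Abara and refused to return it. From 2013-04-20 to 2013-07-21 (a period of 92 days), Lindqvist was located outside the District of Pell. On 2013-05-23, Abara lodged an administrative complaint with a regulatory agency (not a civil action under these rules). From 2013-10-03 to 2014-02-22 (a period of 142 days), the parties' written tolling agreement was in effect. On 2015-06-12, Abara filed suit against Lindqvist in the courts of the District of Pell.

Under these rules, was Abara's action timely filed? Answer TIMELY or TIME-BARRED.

TIME-BARRED

The limitation period began to run on 2013-01-12.
2 years from 2013-01-12 is 2015-01-12.
The written tolling agreement from 2013-10-03 to 2014-02-22 tolled the period for 142 days, extending the deadline to 2015-06-03.
Although the defendant's absence ran from 2013-04-20 to 2013-07-21, the stated rules do not make that a tolling event, so it is disregarded.
Nothing else in the chronology tolls or restarts the period.
Filing on 2015-06-12 missed the 2015-06-03 deadline — the action is time-barred.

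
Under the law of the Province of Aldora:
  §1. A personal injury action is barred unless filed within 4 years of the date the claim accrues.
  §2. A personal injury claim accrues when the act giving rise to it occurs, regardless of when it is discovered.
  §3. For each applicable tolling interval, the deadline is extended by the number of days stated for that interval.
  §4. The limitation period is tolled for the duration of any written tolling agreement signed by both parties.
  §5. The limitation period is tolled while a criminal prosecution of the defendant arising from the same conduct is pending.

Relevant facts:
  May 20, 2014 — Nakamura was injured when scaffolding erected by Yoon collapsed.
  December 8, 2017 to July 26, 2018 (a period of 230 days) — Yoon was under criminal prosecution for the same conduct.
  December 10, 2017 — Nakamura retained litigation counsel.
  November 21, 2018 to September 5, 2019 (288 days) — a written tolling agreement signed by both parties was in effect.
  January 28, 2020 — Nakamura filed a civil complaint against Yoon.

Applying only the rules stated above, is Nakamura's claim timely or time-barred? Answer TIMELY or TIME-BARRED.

The claim accrued on May 20, 2014, when the wrongful act occurred.
4 years from May 20, 2014 is May 20, 2018.
Because the pending criminal prosecution ran from December 8, 2017 to July 26, 2018, the deadline is extended by 230 days to January 5, 2019.
Because the written tolling agreement ran from November 21, 2018 to September 5, 2019, the deadline is extended by 288 days to October 20, 2019.
The other events in the timeline have no effect on the limitation period under the stated rules.
The January 28, 2020 filing falls after the October 20, 2019 deadline; the claim is time-barred.

TIME-BARRED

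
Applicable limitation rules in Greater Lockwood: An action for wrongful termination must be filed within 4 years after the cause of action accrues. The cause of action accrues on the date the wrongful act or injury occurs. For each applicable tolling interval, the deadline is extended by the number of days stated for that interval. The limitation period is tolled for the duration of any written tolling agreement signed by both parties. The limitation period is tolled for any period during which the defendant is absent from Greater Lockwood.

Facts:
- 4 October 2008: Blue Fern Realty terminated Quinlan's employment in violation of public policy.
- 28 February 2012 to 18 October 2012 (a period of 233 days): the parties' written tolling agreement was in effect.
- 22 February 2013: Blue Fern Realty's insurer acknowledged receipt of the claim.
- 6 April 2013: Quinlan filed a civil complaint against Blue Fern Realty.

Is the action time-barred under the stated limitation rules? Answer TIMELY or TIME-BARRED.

TIMELY

The limitation period began to run on 4 October 2008.
Adding the 4 years base period to 4 October 2008 gives a deadline of 4 October 2012, before any tolling.
The written tolling agreement from 28 February 2012 to 18 October 2012 tolled the period for 233 days, extending the deadline to 25 May 2013.
The other events in the timeline have no effect on the limitation period under the stated rules.
Filing on 6 April 2013 beat the 25 May 2013 deadline — the action is timely.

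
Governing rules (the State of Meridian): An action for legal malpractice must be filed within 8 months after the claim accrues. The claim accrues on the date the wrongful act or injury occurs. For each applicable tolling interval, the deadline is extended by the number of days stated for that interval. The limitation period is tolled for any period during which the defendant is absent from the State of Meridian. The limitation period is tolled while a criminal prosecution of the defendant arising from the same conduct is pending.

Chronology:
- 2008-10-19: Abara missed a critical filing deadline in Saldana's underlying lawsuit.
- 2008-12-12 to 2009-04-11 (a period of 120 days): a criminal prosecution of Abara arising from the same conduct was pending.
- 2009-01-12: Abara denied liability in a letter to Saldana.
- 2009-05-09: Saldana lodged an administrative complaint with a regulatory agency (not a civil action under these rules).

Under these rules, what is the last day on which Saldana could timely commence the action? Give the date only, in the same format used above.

2009-10-17

The claim accrued on 2008-10-19, when the wrongful act occurred.
The untolled deadline — 8 months after 2008-10-19 — is 2009-06-19.
The period was tolled for 120 days by the pending criminal prosecution (2008-12-12 to 2009-04-11), pushing the deadline to 2009-10-17.
Nothing else in the chronology tolls or restarts the period.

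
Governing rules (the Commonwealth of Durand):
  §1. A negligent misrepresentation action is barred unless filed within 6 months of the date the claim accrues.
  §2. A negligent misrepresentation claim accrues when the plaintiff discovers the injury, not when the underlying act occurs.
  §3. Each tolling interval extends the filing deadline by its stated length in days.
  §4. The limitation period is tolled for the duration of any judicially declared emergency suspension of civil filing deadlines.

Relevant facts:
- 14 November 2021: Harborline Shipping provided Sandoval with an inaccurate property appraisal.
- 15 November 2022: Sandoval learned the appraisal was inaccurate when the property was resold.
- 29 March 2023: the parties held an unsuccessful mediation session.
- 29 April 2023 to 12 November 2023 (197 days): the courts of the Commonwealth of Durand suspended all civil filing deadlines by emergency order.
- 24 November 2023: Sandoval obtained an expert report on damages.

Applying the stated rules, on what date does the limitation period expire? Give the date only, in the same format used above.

28 November 2023

The claim did not accrue until Sandoval discovered the injury on 15 November 2022; the 14 November 2021 act date does not start the clock under the stated rule.
The untolled deadline — 6 months after 15 November 2022 — is 15 May 2023.
Because the emergency suspension of filing deadlines ran from 29 April 2023 to 12 November 2023, the deadline is extended by 197 days to 28 November 2023.
None of the other events listed affects the running of the period under the stated rules.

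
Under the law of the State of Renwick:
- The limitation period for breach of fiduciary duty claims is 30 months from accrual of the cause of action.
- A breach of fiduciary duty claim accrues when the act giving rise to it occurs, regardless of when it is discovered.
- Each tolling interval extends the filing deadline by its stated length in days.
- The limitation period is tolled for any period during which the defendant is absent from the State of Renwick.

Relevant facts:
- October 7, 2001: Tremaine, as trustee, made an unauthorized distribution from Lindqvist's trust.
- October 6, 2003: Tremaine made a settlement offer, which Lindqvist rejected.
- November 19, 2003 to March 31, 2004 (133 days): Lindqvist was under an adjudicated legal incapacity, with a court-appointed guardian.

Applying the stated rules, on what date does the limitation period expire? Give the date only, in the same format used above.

The cause of action accrued on October 7, 2001, the date of the act.
The untolled deadline — 30 months after October 7, 2001 — is April 7, 2004.
The plaintiff's legal incapacity from November 19, 2003 to March 31, 2004 does not toll the period, because no stated rule makes the plaintiff's incapacity a tolling event.
The other events in the timeline have no effect on the limitation period under the stated rules.

April 7, 2004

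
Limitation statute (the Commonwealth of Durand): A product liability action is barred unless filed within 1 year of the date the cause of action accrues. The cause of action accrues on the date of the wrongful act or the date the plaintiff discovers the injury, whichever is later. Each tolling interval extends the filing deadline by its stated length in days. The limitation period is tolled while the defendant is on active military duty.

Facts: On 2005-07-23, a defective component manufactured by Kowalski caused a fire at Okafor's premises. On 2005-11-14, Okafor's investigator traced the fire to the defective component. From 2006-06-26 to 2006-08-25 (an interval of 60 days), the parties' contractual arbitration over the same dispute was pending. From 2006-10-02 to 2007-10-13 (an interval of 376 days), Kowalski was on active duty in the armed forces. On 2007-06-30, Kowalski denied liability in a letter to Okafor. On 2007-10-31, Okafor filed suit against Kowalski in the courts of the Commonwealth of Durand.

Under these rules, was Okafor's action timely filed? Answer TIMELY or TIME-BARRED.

TIMELY

The claim accrued on 2005-11-14 — the later of the 2005-07-23 act and the 2005-11-14 discovery.
Adding the 1 year base period to 2005-11-14 gives a deadline of 2006-11-14, before any tolling.
Because the defendant's active military service ran from 2006-10-02 to 2007-10-13, the deadline is extended by 376 days to 2007-11-25.
No stated provision tolls the period for a pending arbitration, so the interval from 2006-06-26 to 2006-08-25 has no effect on the deadline.
None of the other events listed affects the running of the period under the stated rules.
Filing on 2007-10-31 beat the 2007-11-25 deadline — the action is timely.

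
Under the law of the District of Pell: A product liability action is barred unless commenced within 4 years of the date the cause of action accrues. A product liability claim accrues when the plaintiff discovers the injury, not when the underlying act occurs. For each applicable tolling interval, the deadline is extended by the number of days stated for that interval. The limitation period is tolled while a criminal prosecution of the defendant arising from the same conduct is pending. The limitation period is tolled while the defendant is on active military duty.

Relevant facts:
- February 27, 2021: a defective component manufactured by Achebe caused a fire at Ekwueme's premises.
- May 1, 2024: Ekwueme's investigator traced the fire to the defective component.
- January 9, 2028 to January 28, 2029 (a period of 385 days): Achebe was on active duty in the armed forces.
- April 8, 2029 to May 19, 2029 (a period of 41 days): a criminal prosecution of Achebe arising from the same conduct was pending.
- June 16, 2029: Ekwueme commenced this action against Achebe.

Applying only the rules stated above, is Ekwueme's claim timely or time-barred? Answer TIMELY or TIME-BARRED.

Accrual is tied to discovery, so the period began on May 1, 2024 rather than on February 27, 2021 when the act occurred.
The untolled deadline — 4 years after May 1, 2024 — is May 1, 2028.
Because the defendant's active military service ran from January 9, 2028 to January 28, 2029, the deadline is extended by 385 days to May 21, 2029.
The pending criminal prosecution from April 8, 2029 to May 19, 2029 tolled the period for 41 days, extending the deadline to July 1, 2029.
Ekwueme filed on June 16, 2029, before the July 1, 2029 deadline, so the action is timely.

TIMELY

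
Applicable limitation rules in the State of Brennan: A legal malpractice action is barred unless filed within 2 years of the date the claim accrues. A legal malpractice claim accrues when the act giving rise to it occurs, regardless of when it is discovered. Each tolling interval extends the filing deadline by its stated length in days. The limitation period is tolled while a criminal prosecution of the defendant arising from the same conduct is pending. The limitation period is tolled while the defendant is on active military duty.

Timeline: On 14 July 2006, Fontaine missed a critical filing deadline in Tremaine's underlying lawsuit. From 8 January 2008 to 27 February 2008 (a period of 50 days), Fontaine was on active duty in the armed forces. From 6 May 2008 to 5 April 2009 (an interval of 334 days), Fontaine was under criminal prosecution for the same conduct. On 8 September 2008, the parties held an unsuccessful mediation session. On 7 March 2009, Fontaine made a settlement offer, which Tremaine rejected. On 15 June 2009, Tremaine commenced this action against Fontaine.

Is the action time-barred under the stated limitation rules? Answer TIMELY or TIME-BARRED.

The claim accrued on 14 July 2006, when the wrongful act occurred.
2 years from 14 July 2006 is 14 July 2008.
The defendant's active military service from 8 January 2008 to 27 February 2008 tolled the period for 50 days, extending the deadline to 2 September 2008.
The pending criminal prosecution from 6 May 2008 to 5 April 2009 tolled the period for 334 days, extending the deadline to 2 August 2009.
None of the other events listed affects the running of the period under the stated rules.
Tremaine filed on 15 June 2009, before the 2 August 2009 deadline, so the action is timely.

TIMELY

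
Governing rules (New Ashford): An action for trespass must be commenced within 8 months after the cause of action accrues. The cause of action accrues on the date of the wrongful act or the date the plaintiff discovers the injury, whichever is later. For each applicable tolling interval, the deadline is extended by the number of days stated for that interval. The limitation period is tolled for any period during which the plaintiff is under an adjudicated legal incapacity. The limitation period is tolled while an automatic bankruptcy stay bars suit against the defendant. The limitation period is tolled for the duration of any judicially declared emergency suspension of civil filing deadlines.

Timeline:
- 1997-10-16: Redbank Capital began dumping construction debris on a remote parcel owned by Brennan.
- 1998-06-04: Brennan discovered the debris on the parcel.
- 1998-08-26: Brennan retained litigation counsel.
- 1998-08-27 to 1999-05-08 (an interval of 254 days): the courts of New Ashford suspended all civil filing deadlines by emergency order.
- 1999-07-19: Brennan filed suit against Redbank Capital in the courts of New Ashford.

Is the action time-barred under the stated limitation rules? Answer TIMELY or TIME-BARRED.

TIMELY

Taking the later of the act (1997-10-16) and discovery (1998-06-04), the claim accrued on 1998-06-04.
The untolled deadline — 8 months after 1998-06-04 — is 1999-02-04.
The period was tolled for 254 days by the emergency suspension of filing deadlines (1998-08-27 to 1999-05-08), pushing the deadline to 1999-10-16.
Nothing else in the chronology tolls or restarts the period.
Filing on 1999-07-19 beat the 1999-10-16 deadline — the action is timely.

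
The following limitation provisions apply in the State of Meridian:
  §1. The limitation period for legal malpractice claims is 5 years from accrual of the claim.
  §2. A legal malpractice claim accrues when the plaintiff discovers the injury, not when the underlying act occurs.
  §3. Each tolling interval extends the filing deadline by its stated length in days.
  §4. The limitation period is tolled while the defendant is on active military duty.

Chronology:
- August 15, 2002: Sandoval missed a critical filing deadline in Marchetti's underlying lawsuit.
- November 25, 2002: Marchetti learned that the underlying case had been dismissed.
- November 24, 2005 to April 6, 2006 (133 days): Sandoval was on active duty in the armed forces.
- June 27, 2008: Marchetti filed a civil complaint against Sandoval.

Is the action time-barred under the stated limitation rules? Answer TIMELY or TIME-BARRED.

The claim did not accrue until Marchetti discovered the injury on November 25, 2002; the August 15, 2002 act date does not start the clock under the stated rule.
5 years from November 25, 2002 is November 25, 2007.
The period was tolled for 133 days by the defendant's active military service (November 24, 2005 to April 6, 2006), pushing the deadline to April 6, 2008.
The June 27, 2008 filing falls after the April 6, 2008 deadline; the claim is time-barred.

TIME-BARRED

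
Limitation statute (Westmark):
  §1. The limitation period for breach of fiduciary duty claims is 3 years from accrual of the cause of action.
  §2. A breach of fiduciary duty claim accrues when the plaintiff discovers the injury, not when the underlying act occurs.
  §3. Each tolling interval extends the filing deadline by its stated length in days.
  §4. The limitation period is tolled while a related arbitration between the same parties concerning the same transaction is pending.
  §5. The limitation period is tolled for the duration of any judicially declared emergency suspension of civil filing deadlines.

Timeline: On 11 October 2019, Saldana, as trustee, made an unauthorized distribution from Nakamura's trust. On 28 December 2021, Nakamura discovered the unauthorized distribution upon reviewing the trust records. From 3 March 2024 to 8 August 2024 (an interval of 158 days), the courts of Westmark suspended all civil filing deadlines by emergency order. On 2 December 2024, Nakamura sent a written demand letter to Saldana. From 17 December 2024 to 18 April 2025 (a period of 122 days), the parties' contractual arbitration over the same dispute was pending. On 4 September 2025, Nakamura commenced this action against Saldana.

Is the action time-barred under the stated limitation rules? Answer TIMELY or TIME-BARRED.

Accrual is tied to discovery, so the period began on 28 December 2021 rather than on 11 October 2019 when the act occurred.
3 years from 28 December 2021 is 28 December 2024.
Because the emergency suspension of filing deadlines ran from 3 March 2024 to 8 August 2024, the deadline is extended by 158 days to 4 June 2025.
The period was tolled for 122 days by the pending related arbitration (17 December 2024 to 18 April 2025), pushing the deadline to 4 October 2025.
None of the other events listed affects the running of the period under the stated rules.
Filing on 4 September 2025 beat the 4 October 2025 deadline — the action is timely.

TIMELY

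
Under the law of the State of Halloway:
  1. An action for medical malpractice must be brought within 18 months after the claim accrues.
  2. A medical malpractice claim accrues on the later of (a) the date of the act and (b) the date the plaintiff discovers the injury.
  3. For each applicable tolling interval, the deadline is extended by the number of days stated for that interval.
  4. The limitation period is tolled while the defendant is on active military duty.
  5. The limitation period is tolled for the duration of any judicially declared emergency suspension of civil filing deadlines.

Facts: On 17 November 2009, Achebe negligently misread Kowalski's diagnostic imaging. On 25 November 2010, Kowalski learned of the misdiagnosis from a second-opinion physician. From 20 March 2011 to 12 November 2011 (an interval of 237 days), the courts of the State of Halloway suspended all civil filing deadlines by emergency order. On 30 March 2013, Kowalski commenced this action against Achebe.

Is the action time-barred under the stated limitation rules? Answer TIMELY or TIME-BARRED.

TIME-BARRED

Taking the later of the act (17 November 2009) and discovery (25 November 2010), the claim accrued on 25 November 2010.
18 months from 25 November 2010 is 25 May 2012.
Because the emergency suspension of filing deadlines ran from 20 March 2011 to 12 November 2011, the deadline is extended by 237 days to 17 January 2013.
The 30 March 2013 filing falls after the 17 January 2013 deadline; the claim is time-barred.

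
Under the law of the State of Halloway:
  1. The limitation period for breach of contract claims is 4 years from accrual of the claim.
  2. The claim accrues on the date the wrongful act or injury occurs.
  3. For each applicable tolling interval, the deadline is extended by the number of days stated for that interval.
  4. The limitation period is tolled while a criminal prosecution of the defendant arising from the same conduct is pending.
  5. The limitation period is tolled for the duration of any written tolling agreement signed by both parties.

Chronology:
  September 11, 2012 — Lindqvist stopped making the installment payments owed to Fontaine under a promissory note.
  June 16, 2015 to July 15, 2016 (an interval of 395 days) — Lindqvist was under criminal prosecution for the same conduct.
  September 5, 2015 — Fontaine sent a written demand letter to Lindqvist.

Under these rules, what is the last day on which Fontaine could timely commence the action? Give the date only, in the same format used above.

October 11, 2017

The limitation period began to run on September 11, 2012.
The untolled deadline — 4 years after September 11, 2012 — is September 11, 2016.
The pending criminal prosecution from June 16, 2015 to July 15, 2016 tolled the period for 395 days, extending the deadline to October 11, 2017.
The other events in the timeline have no effect on the limitation period under the stated rules.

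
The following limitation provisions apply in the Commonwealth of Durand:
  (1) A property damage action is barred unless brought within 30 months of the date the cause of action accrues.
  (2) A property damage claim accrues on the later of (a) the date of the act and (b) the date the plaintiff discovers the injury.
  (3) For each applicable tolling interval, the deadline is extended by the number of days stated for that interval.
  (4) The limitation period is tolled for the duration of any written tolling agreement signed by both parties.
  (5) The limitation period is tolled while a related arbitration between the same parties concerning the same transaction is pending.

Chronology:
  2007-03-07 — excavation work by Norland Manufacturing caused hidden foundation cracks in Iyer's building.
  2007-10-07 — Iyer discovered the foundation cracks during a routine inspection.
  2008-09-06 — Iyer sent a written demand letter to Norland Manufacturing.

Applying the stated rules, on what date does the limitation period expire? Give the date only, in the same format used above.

The claim accrued on 2007-10-07 — the later of the 2007-03-07 act and the 2007-10-07 discovery.
30 months from 2007-10-07 is 2010-04-07.
The other events in the timeline have no effect on the limitation period under the stated rules.

2010-04-07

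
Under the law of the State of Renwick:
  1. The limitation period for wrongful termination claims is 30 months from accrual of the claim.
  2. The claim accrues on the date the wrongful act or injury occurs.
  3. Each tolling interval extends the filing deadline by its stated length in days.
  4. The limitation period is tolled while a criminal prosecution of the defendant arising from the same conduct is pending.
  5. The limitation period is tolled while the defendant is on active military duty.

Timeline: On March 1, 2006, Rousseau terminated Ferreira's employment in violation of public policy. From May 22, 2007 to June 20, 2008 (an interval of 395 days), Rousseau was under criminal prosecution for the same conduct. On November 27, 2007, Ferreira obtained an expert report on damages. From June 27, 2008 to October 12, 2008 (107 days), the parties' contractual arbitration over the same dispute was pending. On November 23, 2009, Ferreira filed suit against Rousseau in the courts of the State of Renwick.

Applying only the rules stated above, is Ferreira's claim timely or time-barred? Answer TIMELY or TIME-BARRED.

TIME-BARRED

The claim accrued on March 1, 2006, the date of the act.
30 months from March 1, 2006 is September 1, 2008.
The pending criminal prosecution from May 22, 2007 to June 20, 2008 tolled the period for 395 days, extending the deadline to October 1, 2009.
No stated provision tolls the period for a pending arbitration, so the interval from June 27, 2008 to October 12, 2008 has no effect on the deadline.
None of the other events listed affects the running of the period under the stated rules.
Filing on November 23, 2009 missed the October 1, 2009 deadline — the action is time-barred.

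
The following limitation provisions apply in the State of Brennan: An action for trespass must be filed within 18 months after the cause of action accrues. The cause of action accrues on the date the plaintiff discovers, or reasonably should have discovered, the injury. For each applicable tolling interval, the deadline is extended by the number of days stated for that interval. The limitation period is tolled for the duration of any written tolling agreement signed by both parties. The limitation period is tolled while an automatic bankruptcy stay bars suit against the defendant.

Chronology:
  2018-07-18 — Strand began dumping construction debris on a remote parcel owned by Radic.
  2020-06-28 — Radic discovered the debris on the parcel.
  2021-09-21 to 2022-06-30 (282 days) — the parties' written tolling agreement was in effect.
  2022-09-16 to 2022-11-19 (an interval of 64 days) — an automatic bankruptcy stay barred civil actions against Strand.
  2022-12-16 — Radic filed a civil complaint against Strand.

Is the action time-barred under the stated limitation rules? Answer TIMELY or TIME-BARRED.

The claim did not accrue until Radic discovered the injury on 2020-06-28; the 2018-07-18 act date does not start the clock under the stated rule.
Adding the 18 months base period to 2020-06-28 gives a deadline of 2021-12-28, before any tolling.
The written tolling agreement from 2021-09-21 to 2022-06-30 tolled the period for 282 days, extending the deadline to 2022-10-06.
The automatic bankruptcy stay from 2022-09-16 to 2022-11-19 tolled the period for 64 days, extending the deadline to 2022-12-09.
Radic filed on 2022-12-16, after the 2022-12-09 deadline, so the action is time-barred.

TIME-BARRED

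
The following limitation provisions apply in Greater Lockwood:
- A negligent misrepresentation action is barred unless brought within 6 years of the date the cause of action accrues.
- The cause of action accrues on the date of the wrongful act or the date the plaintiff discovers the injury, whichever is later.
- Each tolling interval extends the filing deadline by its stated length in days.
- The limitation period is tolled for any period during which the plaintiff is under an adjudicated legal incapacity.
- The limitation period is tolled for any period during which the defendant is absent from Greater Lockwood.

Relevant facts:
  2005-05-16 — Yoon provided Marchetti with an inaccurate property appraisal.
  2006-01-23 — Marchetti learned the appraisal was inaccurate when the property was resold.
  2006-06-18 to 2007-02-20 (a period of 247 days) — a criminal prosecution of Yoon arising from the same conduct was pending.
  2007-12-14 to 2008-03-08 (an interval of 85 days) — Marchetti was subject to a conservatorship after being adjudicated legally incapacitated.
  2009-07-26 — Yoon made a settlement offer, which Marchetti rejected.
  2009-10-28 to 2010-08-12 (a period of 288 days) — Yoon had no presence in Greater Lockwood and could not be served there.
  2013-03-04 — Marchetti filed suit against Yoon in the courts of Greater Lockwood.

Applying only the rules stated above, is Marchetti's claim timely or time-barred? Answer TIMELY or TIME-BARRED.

Because discovery on 2006-01-23 post-dates the 2005-05-16 act, accrual under the later-of rule falls on 2006-01-23.
6 years from 2006-01-23 is 2012-01-23.
Because the plaintiff's legal incapacity ran from 2007-12-14 to 2008-03-08, the deadline is extended by 85 days to 2012-04-17.
Because the defendant's absence from the jurisdiction ran from 2009-10-28 to 2010-08-12, the deadline is extended by 288 days to 2013-01-30.
No stated provision tolls the period for a criminal prosecution, so the interval from 2006-06-18 to 2007-02-20 has no effect on the deadline.
Nothing else in the chronology tolls or restarts the period.
The 2013-03-04 filing falls after the 2013-01-30 deadline; the claim is time-barred.

TIME-BARRED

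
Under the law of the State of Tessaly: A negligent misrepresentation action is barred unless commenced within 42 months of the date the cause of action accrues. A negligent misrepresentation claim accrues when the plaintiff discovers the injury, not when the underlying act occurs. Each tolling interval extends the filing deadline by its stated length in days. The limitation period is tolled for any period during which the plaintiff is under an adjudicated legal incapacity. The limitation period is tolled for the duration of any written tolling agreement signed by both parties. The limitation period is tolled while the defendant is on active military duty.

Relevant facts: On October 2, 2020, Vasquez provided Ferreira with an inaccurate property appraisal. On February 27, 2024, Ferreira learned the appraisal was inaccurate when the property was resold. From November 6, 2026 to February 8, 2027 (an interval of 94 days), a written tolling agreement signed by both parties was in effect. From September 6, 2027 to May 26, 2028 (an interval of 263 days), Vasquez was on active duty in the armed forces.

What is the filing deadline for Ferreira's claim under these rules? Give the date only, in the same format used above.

August 18, 2028

The claim did not accrue until Ferreira discovered the injury on February 27, 2024; the October 2, 2020 act date does not start the clock under the stated rule.
42 months from February 27, 2024 is August 27, 2027.
Because the written tolling agreement ran from November 6, 2026 to February 8, 2027, the deadline is extended by 94 days to November 29, 2027.
The defendant's active military service from September 6, 2027 to May 26, 2028 tolled the period for 263 days, extending the deadline to August 18, 2028.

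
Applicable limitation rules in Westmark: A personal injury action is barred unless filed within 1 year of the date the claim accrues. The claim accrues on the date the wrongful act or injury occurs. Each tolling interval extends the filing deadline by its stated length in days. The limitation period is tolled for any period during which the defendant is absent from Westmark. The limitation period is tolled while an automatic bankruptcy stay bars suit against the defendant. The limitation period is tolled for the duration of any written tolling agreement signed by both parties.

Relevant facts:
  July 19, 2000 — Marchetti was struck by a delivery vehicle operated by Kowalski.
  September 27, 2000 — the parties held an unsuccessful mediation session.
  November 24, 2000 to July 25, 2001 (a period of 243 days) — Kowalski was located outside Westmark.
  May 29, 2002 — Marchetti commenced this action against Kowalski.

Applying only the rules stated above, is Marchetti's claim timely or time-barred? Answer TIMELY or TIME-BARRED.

The limitation period began to run on July 19, 2000.
Adding the 1 year base period to July 19, 2000 gives a deadline of July 19, 2001, before any tolling.
The period was tolled for 243 days by the defendant's absence from the jurisdiction (November 24, 2000 to July 25, 2001), pushing the deadline to March 19, 2002.
None of the other events listed affects the running of the period under the stated rules.
Filing on May 29, 2002 missed the March 19, 2002 deadline — the action is time-barred.

TIME-BARRED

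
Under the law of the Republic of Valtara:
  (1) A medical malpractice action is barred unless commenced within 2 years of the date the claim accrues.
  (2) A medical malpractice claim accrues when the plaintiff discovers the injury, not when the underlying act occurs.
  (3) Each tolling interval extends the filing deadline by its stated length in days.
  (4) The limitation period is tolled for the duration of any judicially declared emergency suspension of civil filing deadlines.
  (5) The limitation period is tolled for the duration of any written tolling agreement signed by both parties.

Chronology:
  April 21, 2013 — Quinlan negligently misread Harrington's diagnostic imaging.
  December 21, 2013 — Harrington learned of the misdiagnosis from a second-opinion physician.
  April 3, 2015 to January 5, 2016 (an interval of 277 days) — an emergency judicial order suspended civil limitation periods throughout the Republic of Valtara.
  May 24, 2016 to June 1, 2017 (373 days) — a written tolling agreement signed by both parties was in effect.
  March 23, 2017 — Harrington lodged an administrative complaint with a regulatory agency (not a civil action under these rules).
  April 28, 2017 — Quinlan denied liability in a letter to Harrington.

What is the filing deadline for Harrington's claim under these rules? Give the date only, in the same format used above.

October 1, 2017

Under the discovery rule, the claim accrued on December 21, 2013, when Harrington discovered the injury — not on the April 21, 2013 date of the underlying act.
2 years from December 21, 2013 is December 21, 2015.
The emergency suspension of filing deadlines from April 3, 2015 to January 5, 2016 tolled the period for 277 days, extending the deadline to September 23, 2016.
The period was tolled for 373 days by the written tolling agreement (May 24, 2016 to June 1, 2017), pushing the deadline to October 1, 2017.
The other events in the timeline have no effect on the limitation period under the stated rules.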